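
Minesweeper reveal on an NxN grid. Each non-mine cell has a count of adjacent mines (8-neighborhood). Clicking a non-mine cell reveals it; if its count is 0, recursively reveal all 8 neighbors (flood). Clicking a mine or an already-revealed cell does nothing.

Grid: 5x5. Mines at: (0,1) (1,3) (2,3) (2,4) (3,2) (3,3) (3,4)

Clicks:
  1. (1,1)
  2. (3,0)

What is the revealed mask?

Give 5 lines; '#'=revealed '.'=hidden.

Answer: .....
##...
##...
##...
##...

Derivation:
Click 1 (1,1) count=1: revealed 1 new [(1,1)] -> total=1
Click 2 (3,0) count=0: revealed 7 new [(1,0) (2,0) (2,1) (3,0) (3,1) (4,0) (4,1)] -> total=8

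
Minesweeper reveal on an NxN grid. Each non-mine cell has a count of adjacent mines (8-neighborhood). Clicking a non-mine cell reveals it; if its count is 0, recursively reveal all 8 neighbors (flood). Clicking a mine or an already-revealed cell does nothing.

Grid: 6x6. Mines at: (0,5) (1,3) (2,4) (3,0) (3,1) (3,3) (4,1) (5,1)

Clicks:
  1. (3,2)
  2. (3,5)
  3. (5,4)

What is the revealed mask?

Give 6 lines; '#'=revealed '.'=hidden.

Click 1 (3,2) count=3: revealed 1 new [(3,2)] -> total=1
Click 2 (3,5) count=1: revealed 1 new [(3,5)] -> total=2
Click 3 (5,4) count=0: revealed 9 new [(3,4) (4,2) (4,3) (4,4) (4,5) (5,2) (5,3) (5,4) (5,5)] -> total=11

Answer: ......
......
......
..#.##
..####
..####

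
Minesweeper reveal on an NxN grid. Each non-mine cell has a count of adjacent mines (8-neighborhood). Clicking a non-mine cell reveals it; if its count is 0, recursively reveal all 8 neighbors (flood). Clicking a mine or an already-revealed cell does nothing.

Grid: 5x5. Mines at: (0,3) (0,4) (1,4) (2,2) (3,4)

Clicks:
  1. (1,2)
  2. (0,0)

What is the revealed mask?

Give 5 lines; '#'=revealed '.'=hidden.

Click 1 (1,2) count=2: revealed 1 new [(1,2)] -> total=1
Click 2 (0,0) count=0: revealed 15 new [(0,0) (0,1) (0,2) (1,0) (1,1) (2,0) (2,1) (3,0) (3,1) (3,2) (3,3) (4,0) (4,1) (4,2) (4,3)] -> total=16

Answer: ###..
###..
##...
####.
####.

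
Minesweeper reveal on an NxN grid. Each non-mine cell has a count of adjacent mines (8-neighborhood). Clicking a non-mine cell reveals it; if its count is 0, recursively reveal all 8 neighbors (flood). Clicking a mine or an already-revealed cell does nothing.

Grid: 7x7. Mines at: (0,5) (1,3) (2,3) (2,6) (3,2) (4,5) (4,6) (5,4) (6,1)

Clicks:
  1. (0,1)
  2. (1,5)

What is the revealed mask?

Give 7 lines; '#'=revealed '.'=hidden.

Answer: ###....
###..#.
###....
##.....
##.....
##.....
.......

Derivation:
Click 1 (0,1) count=0: revealed 15 new [(0,0) (0,1) (0,2) (1,0) (1,1) (1,2) (2,0) (2,1) (2,2) (3,0) (3,1) (4,0) (4,1) (5,0) (5,1)] -> total=15
Click 2 (1,5) count=2: revealed 1 new [(1,5)] -> total=16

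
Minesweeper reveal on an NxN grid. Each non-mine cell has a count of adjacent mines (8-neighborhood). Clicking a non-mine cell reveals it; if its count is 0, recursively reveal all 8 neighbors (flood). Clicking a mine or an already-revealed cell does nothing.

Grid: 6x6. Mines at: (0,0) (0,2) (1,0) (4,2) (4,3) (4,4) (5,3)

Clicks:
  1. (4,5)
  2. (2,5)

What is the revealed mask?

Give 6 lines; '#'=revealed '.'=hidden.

Click 1 (4,5) count=1: revealed 1 new [(4,5)] -> total=1
Click 2 (2,5) count=0: revealed 18 new [(0,3) (0,4) (0,5) (1,1) (1,2) (1,3) (1,4) (1,5) (2,1) (2,2) (2,3) (2,4) (2,5) (3,1) (3,2) (3,3) (3,4) (3,5)] -> total=19

Answer: ...###
.#####
.#####
.#####
.....#
......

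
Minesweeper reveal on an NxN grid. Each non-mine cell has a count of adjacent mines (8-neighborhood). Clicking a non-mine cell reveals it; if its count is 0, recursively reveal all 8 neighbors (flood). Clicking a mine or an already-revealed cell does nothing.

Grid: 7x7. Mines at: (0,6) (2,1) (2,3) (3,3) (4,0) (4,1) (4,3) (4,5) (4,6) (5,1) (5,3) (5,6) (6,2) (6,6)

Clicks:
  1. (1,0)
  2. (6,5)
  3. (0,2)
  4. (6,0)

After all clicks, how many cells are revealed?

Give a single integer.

Answer: 14

Derivation:
Click 1 (1,0) count=1: revealed 1 new [(1,0)] -> total=1
Click 2 (6,5) count=2: revealed 1 new [(6,5)] -> total=2
Click 3 (0,2) count=0: revealed 11 new [(0,0) (0,1) (0,2) (0,3) (0,4) (0,5) (1,1) (1,2) (1,3) (1,4) (1,5)] -> total=13
Click 4 (6,0) count=1: revealed 1 new [(6,0)] -> total=14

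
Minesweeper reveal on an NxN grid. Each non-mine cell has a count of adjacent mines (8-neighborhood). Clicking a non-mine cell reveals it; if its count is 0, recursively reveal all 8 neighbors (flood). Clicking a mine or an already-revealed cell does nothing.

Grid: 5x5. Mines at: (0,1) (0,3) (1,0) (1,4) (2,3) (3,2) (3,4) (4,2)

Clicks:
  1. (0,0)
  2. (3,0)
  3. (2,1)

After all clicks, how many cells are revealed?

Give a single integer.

Answer: 7

Derivation:
Click 1 (0,0) count=2: revealed 1 new [(0,0)] -> total=1
Click 2 (3,0) count=0: revealed 6 new [(2,0) (2,1) (3,0) (3,1) (4,0) (4,1)] -> total=7
Click 3 (2,1) count=2: revealed 0 new [(none)] -> total=7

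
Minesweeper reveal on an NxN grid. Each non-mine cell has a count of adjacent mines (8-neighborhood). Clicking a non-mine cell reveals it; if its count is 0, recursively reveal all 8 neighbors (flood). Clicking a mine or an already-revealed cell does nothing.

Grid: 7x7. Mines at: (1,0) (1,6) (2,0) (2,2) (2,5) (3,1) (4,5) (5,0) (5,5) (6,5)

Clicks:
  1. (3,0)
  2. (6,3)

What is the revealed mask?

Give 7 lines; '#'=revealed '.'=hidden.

Click 1 (3,0) count=2: revealed 1 new [(3,0)] -> total=1
Click 2 (6,3) count=0: revealed 15 new [(3,2) (3,3) (3,4) (4,1) (4,2) (4,3) (4,4) (5,1) (5,2) (5,3) (5,4) (6,1) (6,2) (6,3) (6,4)] -> total=16

Answer: .......
.......
.......
#.###..
.####..
.####..
.####..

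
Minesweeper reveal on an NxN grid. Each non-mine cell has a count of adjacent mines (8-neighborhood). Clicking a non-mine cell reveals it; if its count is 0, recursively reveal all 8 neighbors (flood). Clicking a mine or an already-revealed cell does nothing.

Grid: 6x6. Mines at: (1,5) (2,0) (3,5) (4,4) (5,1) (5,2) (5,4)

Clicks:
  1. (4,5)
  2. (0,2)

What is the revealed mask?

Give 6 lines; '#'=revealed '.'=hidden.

Answer: #####.
#####.
.####.
.####.
.###.#
......

Derivation:
Click 1 (4,5) count=3: revealed 1 new [(4,5)] -> total=1
Click 2 (0,2) count=0: revealed 21 new [(0,0) (0,1) (0,2) (0,3) (0,4) (1,0) (1,1) (1,2) (1,3) (1,4) (2,1) (2,2) (2,3) (2,4) (3,1) (3,2) (3,3) (3,4) (4,1) (4,2) (4,3)] -> total=22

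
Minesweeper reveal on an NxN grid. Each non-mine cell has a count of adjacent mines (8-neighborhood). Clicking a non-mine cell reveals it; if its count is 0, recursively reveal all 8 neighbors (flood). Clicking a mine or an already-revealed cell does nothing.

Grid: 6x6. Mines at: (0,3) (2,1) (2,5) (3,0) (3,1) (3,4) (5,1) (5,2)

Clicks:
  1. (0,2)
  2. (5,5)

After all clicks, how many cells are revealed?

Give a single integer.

Click 1 (0,2) count=1: revealed 1 new [(0,2)] -> total=1
Click 2 (5,5) count=0: revealed 6 new [(4,3) (4,4) (4,5) (5,3) (5,4) (5,5)] -> total=7

Answer: 7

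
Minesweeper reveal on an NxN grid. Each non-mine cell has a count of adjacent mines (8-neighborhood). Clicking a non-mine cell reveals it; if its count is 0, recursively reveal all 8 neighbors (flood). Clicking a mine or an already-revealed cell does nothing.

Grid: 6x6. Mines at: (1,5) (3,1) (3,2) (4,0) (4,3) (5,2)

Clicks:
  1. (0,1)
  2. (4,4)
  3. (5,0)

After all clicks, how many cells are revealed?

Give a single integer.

Click 1 (0,1) count=0: revealed 15 new [(0,0) (0,1) (0,2) (0,3) (0,4) (1,0) (1,1) (1,2) (1,3) (1,4) (2,0) (2,1) (2,2) (2,3) (2,4)] -> total=15
Click 2 (4,4) count=1: revealed 1 new [(4,4)] -> total=16
Click 3 (5,0) count=1: revealed 1 new [(5,0)] -> total=17

Answer: 17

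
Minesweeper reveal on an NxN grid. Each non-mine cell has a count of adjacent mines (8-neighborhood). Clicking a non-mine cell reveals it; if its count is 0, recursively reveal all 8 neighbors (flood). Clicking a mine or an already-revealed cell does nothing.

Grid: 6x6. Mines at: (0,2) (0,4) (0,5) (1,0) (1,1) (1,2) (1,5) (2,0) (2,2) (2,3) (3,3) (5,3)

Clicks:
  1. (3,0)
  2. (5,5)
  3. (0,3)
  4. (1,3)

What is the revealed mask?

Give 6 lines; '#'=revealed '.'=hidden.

Click 1 (3,0) count=1: revealed 1 new [(3,0)] -> total=1
Click 2 (5,5) count=0: revealed 8 new [(2,4) (2,5) (3,4) (3,5) (4,4) (4,5) (5,4) (5,5)] -> total=9
Click 3 (0,3) count=3: revealed 1 new [(0,3)] -> total=10
Click 4 (1,3) count=5: revealed 1 new [(1,3)] -> total=11

Answer: ...#..
...#..
....##
#...##
....##
....##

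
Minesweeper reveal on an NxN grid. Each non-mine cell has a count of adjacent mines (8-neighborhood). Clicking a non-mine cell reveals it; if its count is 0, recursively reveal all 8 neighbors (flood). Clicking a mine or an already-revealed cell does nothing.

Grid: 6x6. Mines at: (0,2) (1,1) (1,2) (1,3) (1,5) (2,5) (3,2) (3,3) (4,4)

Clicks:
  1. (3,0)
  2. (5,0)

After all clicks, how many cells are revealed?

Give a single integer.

Answer: 12

Derivation:
Click 1 (3,0) count=0: revealed 12 new [(2,0) (2,1) (3,0) (3,1) (4,0) (4,1) (4,2) (4,3) (5,0) (5,1) (5,2) (5,3)] -> total=12
Click 2 (5,0) count=0: revealed 0 new [(none)] -> total=12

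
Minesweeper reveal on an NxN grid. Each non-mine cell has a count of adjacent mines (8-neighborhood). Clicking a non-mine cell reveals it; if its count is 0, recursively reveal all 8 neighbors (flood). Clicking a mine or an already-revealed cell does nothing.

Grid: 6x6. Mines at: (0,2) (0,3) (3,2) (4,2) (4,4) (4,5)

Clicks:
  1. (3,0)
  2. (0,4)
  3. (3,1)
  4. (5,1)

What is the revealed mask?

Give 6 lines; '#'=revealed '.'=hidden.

Answer: ##..#.
##....
##....
##....
##....
##....

Derivation:
Click 1 (3,0) count=0: revealed 12 new [(0,0) (0,1) (1,0) (1,1) (2,0) (2,1) (3,0) (3,1) (4,0) (4,1) (5,0) (5,1)] -> total=12
Click 2 (0,4) count=1: revealed 1 new [(0,4)] -> total=13
Click 3 (3,1) count=2: revealed 0 new [(none)] -> total=13
Click 4 (5,1) count=1: revealed 0 new [(none)] -> total=13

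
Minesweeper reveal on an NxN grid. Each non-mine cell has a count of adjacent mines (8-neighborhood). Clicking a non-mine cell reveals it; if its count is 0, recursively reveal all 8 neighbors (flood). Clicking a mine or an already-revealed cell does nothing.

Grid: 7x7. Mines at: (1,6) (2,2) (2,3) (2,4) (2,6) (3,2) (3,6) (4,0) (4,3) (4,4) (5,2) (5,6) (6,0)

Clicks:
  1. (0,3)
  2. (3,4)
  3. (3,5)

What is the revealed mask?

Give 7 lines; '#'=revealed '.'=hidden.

Click 1 (0,3) count=0: revealed 16 new [(0,0) (0,1) (0,2) (0,3) (0,4) (0,5) (1,0) (1,1) (1,2) (1,3) (1,4) (1,5) (2,0) (2,1) (3,0) (3,1)] -> total=16
Click 2 (3,4) count=4: revealed 1 new [(3,4)] -> total=17
Click 3 (3,5) count=4: revealed 1 new [(3,5)] -> total=18

Answer: ######.
######.
##.....
##..##.
.......
.......
.......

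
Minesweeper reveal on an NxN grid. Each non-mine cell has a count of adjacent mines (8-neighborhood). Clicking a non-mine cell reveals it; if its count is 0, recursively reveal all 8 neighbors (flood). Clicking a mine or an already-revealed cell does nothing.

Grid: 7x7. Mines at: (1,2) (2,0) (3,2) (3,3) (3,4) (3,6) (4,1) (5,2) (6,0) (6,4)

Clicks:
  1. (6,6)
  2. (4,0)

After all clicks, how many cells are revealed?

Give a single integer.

Click 1 (6,6) count=0: revealed 6 new [(4,5) (4,6) (5,5) (5,6) (6,5) (6,6)] -> total=6
Click 2 (4,0) count=1: revealed 1 new [(4,0)] -> total=7

Answer: 7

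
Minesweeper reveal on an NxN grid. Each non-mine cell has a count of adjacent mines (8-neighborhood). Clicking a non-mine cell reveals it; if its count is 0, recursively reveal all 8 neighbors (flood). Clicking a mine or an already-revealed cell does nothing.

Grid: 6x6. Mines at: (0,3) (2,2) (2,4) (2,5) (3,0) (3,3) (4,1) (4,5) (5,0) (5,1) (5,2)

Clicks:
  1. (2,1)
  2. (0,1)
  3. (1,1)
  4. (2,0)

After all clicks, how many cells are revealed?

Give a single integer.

Answer: 8

Derivation:
Click 1 (2,1) count=2: revealed 1 new [(2,1)] -> total=1
Click 2 (0,1) count=0: revealed 7 new [(0,0) (0,1) (0,2) (1,0) (1,1) (1,2) (2,0)] -> total=8
Click 3 (1,1) count=1: revealed 0 new [(none)] -> total=8
Click 4 (2,0) count=1: revealed 0 new [(none)] -> total=8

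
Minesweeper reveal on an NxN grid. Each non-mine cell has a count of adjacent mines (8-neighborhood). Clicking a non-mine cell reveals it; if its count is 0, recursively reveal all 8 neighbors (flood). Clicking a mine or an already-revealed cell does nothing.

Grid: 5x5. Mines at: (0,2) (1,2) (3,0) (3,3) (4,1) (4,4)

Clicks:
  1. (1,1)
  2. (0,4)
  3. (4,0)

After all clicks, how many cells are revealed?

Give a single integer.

Answer: 8

Derivation:
Click 1 (1,1) count=2: revealed 1 new [(1,1)] -> total=1
Click 2 (0,4) count=0: revealed 6 new [(0,3) (0,4) (1,3) (1,4) (2,3) (2,4)] -> total=7
Click 3 (4,0) count=2: revealed 1 new [(4,0)] -> total=8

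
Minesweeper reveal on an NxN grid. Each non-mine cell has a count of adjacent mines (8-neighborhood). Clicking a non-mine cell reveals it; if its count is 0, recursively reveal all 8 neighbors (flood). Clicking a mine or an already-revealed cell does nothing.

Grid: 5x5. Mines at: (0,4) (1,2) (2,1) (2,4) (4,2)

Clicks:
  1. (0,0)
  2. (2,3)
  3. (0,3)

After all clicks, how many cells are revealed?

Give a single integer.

Answer: 6

Derivation:
Click 1 (0,0) count=0: revealed 4 new [(0,0) (0,1) (1,0) (1,1)] -> total=4
Click 2 (2,3) count=2: revealed 1 new [(2,3)] -> total=5
Click 3 (0,3) count=2: revealed 1 new [(0,3)] -> total=6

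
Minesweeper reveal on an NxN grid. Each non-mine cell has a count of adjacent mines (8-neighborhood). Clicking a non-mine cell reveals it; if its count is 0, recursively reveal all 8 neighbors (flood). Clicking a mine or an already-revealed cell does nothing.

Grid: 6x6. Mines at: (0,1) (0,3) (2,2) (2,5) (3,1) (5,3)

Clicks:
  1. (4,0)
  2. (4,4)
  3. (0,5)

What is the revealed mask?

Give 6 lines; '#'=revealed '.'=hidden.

Answer: ....##
....##
......
......
#...#.
......

Derivation:
Click 1 (4,0) count=1: revealed 1 new [(4,0)] -> total=1
Click 2 (4,4) count=1: revealed 1 new [(4,4)] -> total=2
Click 3 (0,5) count=0: revealed 4 new [(0,4) (0,5) (1,4) (1,5)] -> total=6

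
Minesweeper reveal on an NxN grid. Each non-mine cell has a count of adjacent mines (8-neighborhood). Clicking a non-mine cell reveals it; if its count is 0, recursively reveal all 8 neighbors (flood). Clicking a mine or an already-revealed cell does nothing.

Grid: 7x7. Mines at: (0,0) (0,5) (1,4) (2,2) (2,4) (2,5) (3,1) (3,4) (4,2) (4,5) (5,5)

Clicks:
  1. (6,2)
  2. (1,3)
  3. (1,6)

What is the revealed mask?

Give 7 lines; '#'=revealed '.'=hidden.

Answer: .......
...#..#
.......
.......
##.....
#####..
#####..

Derivation:
Click 1 (6,2) count=0: revealed 12 new [(4,0) (4,1) (5,0) (5,1) (5,2) (5,3) (5,4) (6,0) (6,1) (6,2) (6,3) (6,4)] -> total=12
Click 2 (1,3) count=3: revealed 1 new [(1,3)] -> total=13
Click 3 (1,6) count=2: revealed 1 new [(1,6)] -> total=14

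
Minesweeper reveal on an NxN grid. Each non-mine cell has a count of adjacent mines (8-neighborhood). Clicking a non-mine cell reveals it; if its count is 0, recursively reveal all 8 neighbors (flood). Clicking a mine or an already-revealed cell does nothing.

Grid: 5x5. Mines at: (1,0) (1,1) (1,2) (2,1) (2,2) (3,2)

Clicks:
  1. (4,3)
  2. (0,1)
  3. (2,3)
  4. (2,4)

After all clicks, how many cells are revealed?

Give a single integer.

Answer: 11

Derivation:
Click 1 (4,3) count=1: revealed 1 new [(4,3)] -> total=1
Click 2 (0,1) count=3: revealed 1 new [(0,1)] -> total=2
Click 3 (2,3) count=3: revealed 1 new [(2,3)] -> total=3
Click 4 (2,4) count=0: revealed 8 new [(0,3) (0,4) (1,3) (1,4) (2,4) (3,3) (3,4) (4,4)] -> total=11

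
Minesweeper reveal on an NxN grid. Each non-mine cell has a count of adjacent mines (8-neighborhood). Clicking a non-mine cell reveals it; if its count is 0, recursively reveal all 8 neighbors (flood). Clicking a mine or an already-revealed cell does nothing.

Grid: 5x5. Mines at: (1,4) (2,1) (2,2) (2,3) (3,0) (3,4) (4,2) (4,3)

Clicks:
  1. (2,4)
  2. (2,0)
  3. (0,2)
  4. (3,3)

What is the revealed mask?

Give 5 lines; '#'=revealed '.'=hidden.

Click 1 (2,4) count=3: revealed 1 new [(2,4)] -> total=1
Click 2 (2,0) count=2: revealed 1 new [(2,0)] -> total=2
Click 3 (0,2) count=0: revealed 8 new [(0,0) (0,1) (0,2) (0,3) (1,0) (1,1) (1,2) (1,3)] -> total=10
Click 4 (3,3) count=5: revealed 1 new [(3,3)] -> total=11

Answer: ####.
####.
#...#
...#.
.....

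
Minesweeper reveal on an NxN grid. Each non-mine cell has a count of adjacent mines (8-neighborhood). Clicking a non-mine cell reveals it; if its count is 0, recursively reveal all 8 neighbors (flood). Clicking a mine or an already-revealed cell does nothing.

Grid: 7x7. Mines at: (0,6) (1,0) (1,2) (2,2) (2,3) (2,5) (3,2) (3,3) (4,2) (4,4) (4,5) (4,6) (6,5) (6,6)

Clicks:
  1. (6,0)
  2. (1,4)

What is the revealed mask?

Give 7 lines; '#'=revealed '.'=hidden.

Click 1 (6,0) count=0: revealed 16 new [(2,0) (2,1) (3,0) (3,1) (4,0) (4,1) (5,0) (5,1) (5,2) (5,3) (5,4) (6,0) (6,1) (6,2) (6,3) (6,4)] -> total=16
Click 2 (1,4) count=2: revealed 1 new [(1,4)] -> total=17

Answer: .......
....#..
##.....
##.....
##.....
#####..
#####..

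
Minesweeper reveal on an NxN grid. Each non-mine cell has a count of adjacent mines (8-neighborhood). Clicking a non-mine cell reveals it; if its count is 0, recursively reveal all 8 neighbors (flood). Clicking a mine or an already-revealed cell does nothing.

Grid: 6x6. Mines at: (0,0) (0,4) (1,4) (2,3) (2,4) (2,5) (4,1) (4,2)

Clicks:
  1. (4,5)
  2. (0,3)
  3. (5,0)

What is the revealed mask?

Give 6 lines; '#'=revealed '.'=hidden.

Answer: ...#..
......
......
...###
...###
#..###

Derivation:
Click 1 (4,5) count=0: revealed 9 new [(3,3) (3,4) (3,5) (4,3) (4,4) (4,5) (5,3) (5,4) (5,5)] -> total=9
Click 2 (0,3) count=2: revealed 1 new [(0,3)] -> total=10
Click 3 (5,0) count=1: revealed 1 new [(5,0)] -> total=11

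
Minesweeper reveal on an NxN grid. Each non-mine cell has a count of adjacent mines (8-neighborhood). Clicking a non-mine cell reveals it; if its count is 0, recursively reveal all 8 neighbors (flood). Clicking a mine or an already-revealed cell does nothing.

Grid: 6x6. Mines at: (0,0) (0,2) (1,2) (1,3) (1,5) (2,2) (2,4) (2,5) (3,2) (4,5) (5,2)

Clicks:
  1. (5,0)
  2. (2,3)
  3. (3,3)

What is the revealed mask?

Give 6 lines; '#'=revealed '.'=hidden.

Answer: ......
##....
##.#..
##.#..
##....
##....

Derivation:
Click 1 (5,0) count=0: revealed 10 new [(1,0) (1,1) (2,0) (2,1) (3,0) (3,1) (4,0) (4,1) (5,0) (5,1)] -> total=10
Click 2 (2,3) count=5: revealed 1 new [(2,3)] -> total=11
Click 3 (3,3) count=3: revealed 1 new [(3,3)] -> total=12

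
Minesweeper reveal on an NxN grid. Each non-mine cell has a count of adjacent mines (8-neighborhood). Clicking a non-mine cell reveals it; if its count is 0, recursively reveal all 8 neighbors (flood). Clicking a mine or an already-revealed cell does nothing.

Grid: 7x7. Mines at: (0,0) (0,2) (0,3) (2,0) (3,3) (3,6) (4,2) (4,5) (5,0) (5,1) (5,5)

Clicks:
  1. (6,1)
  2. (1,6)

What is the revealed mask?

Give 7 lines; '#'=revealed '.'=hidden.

Click 1 (6,1) count=2: revealed 1 new [(6,1)] -> total=1
Click 2 (1,6) count=0: revealed 9 new [(0,4) (0,5) (0,6) (1,4) (1,5) (1,6) (2,4) (2,5) (2,6)] -> total=10

Answer: ....###
....###
....###
.......
.......
.......
.#.....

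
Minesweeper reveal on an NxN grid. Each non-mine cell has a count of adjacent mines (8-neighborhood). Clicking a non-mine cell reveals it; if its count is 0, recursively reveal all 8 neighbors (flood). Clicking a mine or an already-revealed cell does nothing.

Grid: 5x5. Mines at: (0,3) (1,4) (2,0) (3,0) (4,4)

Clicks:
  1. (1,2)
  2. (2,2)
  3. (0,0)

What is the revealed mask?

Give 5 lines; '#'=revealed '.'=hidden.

Click 1 (1,2) count=1: revealed 1 new [(1,2)] -> total=1
Click 2 (2,2) count=0: revealed 11 new [(1,1) (1,3) (2,1) (2,2) (2,3) (3,1) (3,2) (3,3) (4,1) (4,2) (4,3)] -> total=12
Click 3 (0,0) count=0: revealed 4 new [(0,0) (0,1) (0,2) (1,0)] -> total=16

Answer: ###..
####.
.###.
.###.
.###.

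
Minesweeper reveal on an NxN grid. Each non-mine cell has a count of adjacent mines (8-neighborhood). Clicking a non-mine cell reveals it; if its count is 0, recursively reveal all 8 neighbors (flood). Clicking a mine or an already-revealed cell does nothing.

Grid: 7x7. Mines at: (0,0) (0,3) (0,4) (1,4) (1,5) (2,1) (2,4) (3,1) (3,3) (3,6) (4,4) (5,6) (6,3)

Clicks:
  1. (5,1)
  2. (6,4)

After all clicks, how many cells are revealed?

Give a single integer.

Answer: 10

Derivation:
Click 1 (5,1) count=0: revealed 9 new [(4,0) (4,1) (4,2) (5,0) (5,1) (5,2) (6,0) (6,1) (6,2)] -> total=9
Click 2 (6,4) count=1: revealed 1 new [(6,4)] -> total=10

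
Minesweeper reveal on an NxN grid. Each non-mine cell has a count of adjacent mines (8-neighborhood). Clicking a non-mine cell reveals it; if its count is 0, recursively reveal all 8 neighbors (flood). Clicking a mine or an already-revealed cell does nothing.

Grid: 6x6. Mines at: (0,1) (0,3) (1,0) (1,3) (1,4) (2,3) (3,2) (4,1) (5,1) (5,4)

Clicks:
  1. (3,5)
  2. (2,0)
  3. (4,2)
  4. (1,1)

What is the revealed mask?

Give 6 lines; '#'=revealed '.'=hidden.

Answer: ......
.#....
#...##
....##
..#.##
......

Derivation:
Click 1 (3,5) count=0: revealed 6 new [(2,4) (2,5) (3,4) (3,5) (4,4) (4,5)] -> total=6
Click 2 (2,0) count=1: revealed 1 new [(2,0)] -> total=7
Click 3 (4,2) count=3: revealed 1 new [(4,2)] -> total=8
Click 4 (1,1) count=2: revealed 1 new [(1,1)] -> total=9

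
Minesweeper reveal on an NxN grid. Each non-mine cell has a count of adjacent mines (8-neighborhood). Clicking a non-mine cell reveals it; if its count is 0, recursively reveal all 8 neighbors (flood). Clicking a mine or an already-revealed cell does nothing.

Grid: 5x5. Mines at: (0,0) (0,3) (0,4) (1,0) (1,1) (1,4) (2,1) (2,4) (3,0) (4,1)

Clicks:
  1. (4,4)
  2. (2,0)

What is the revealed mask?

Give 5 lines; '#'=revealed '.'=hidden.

Click 1 (4,4) count=0: revealed 6 new [(3,2) (3,3) (3,4) (4,2) (4,3) (4,4)] -> total=6
Click 2 (2,0) count=4: revealed 1 new [(2,0)] -> total=7

Answer: .....
.....
#....
..###
..###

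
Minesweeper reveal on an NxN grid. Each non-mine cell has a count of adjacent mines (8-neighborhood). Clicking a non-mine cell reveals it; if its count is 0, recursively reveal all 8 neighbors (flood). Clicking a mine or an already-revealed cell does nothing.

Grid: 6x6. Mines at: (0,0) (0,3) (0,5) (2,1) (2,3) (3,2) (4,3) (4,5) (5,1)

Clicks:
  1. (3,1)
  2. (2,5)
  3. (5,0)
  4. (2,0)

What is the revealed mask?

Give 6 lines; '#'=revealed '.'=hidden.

Click 1 (3,1) count=2: revealed 1 new [(3,1)] -> total=1
Click 2 (2,5) count=0: revealed 6 new [(1,4) (1,5) (2,4) (2,5) (3,4) (3,5)] -> total=7
Click 3 (5,0) count=1: revealed 1 new [(5,0)] -> total=8
Click 4 (2,0) count=1: revealed 1 new [(2,0)] -> total=9

Answer: ......
....##
#...##
.#..##
......
#.....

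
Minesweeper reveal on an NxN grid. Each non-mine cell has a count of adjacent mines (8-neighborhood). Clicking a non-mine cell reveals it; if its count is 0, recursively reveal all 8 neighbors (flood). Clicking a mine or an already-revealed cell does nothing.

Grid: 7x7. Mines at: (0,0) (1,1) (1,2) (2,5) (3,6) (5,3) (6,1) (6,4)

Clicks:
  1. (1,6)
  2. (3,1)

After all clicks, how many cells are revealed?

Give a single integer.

Answer: 19

Derivation:
Click 1 (1,6) count=1: revealed 1 new [(1,6)] -> total=1
Click 2 (3,1) count=0: revealed 18 new [(2,0) (2,1) (2,2) (2,3) (2,4) (3,0) (3,1) (3,2) (3,3) (3,4) (4,0) (4,1) (4,2) (4,3) (4,4) (5,0) (5,1) (5,2)] -> total=19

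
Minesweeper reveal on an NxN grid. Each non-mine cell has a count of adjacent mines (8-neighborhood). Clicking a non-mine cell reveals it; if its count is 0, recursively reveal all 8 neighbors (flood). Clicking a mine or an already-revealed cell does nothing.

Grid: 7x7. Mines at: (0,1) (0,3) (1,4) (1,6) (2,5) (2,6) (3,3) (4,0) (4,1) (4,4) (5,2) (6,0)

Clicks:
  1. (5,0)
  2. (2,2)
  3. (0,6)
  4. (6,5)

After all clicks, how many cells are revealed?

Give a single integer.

Click 1 (5,0) count=3: revealed 1 new [(5,0)] -> total=1
Click 2 (2,2) count=1: revealed 1 new [(2,2)] -> total=2
Click 3 (0,6) count=1: revealed 1 new [(0,6)] -> total=3
Click 4 (6,5) count=0: revealed 12 new [(3,5) (3,6) (4,5) (4,6) (5,3) (5,4) (5,5) (5,6) (6,3) (6,4) (6,5) (6,6)] -> total=15

Answer: 15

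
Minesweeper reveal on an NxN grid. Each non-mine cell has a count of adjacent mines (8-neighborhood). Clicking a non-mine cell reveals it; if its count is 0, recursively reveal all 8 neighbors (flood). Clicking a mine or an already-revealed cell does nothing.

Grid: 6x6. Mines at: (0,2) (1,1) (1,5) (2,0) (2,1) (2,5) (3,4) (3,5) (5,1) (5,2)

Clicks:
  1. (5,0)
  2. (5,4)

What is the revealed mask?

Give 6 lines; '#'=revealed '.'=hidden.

Click 1 (5,0) count=1: revealed 1 new [(5,0)] -> total=1
Click 2 (5,4) count=0: revealed 6 new [(4,3) (4,4) (4,5) (5,3) (5,4) (5,5)] -> total=7

Answer: ......
......
......
......
...###
#..###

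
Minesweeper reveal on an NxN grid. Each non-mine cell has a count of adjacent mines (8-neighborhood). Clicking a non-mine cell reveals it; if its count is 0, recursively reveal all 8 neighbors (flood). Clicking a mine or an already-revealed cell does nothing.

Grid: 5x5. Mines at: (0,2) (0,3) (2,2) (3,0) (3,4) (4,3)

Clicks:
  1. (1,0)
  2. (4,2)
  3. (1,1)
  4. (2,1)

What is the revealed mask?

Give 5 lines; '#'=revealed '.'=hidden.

Click 1 (1,0) count=0: revealed 6 new [(0,0) (0,1) (1,0) (1,1) (2,0) (2,1)] -> total=6
Click 2 (4,2) count=1: revealed 1 new [(4,2)] -> total=7
Click 3 (1,1) count=2: revealed 0 new [(none)] -> total=7
Click 4 (2,1) count=2: revealed 0 new [(none)] -> total=7

Answer: ##...
##...
##...
.....
..#..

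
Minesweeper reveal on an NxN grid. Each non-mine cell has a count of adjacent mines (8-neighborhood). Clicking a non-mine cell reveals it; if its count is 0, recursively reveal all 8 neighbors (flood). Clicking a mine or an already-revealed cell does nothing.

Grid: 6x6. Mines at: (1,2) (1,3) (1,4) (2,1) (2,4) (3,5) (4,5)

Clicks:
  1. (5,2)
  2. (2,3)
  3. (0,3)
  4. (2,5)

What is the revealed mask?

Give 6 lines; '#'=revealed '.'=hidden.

Click 1 (5,2) count=0: revealed 15 new [(3,0) (3,1) (3,2) (3,3) (3,4) (4,0) (4,1) (4,2) (4,3) (4,4) (5,0) (5,1) (5,2) (5,3) (5,4)] -> total=15
Click 2 (2,3) count=4: revealed 1 new [(2,3)] -> total=16
Click 3 (0,3) count=3: revealed 1 new [(0,3)] -> total=17
Click 4 (2,5) count=3: revealed 1 new [(2,5)] -> total=18

Answer: ...#..
......
...#.#
#####.
#####.
#####.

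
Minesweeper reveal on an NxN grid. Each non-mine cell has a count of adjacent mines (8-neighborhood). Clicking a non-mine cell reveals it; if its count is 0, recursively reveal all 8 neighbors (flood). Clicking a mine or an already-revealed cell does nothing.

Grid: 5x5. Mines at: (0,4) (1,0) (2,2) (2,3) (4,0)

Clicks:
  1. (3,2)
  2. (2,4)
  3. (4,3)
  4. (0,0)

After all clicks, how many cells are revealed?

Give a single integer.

Click 1 (3,2) count=2: revealed 1 new [(3,2)] -> total=1
Click 2 (2,4) count=1: revealed 1 new [(2,4)] -> total=2
Click 3 (4,3) count=0: revealed 7 new [(3,1) (3,3) (3,4) (4,1) (4,2) (4,3) (4,4)] -> total=9
Click 4 (0,0) count=1: revealed 1 new [(0,0)] -> total=10

Answer: 10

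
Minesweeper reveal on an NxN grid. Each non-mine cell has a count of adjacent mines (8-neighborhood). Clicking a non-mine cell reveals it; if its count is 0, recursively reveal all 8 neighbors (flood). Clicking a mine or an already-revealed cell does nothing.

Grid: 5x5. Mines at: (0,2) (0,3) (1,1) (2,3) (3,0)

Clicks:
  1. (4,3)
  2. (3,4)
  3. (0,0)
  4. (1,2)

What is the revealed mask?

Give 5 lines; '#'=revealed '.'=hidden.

Click 1 (4,3) count=0: revealed 8 new [(3,1) (3,2) (3,3) (3,4) (4,1) (4,2) (4,3) (4,4)] -> total=8
Click 2 (3,4) count=1: revealed 0 new [(none)] -> total=8
Click 3 (0,0) count=1: revealed 1 new [(0,0)] -> total=9
Click 4 (1,2) count=4: revealed 1 new [(1,2)] -> total=10

Answer: #....
..#..
.....
.####
.####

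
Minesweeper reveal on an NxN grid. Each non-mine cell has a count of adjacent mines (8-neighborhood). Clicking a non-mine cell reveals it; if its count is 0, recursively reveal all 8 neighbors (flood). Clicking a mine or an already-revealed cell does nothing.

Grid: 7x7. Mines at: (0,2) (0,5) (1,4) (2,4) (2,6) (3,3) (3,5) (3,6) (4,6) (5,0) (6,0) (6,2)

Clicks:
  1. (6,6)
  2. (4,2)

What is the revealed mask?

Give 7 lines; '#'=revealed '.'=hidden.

Answer: .......
.......
.......
.......
..####.
...####
...####

Derivation:
Click 1 (6,6) count=0: revealed 11 new [(4,3) (4,4) (4,5) (5,3) (5,4) (5,5) (5,6) (6,3) (6,4) (6,5) (6,6)] -> total=11
Click 2 (4,2) count=1: revealed 1 new [(4,2)] -> total=12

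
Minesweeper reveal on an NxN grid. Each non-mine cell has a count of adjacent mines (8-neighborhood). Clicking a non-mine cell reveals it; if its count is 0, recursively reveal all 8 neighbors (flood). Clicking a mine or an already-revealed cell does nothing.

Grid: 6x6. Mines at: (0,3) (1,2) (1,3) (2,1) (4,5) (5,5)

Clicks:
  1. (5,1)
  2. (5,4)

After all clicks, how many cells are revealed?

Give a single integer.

Answer: 18

Derivation:
Click 1 (5,1) count=0: revealed 18 new [(2,2) (2,3) (2,4) (3,0) (3,1) (3,2) (3,3) (3,4) (4,0) (4,1) (4,2) (4,3) (4,4) (5,0) (5,1) (5,2) (5,3) (5,4)] -> total=18
Click 2 (5,4) count=2: revealed 0 new [(none)] -> total=18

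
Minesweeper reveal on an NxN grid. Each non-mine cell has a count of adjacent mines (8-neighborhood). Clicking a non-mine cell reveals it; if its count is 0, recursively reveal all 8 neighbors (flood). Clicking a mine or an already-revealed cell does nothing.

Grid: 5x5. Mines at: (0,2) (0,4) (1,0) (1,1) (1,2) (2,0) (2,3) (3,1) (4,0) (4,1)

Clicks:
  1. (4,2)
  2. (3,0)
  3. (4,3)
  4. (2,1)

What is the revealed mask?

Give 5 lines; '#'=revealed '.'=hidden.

Click 1 (4,2) count=2: revealed 1 new [(4,2)] -> total=1
Click 2 (3,0) count=4: revealed 1 new [(3,0)] -> total=2
Click 3 (4,3) count=0: revealed 5 new [(3,2) (3,3) (3,4) (4,3) (4,4)] -> total=7
Click 4 (2,1) count=5: revealed 1 new [(2,1)] -> total=8

Answer: .....
.....
.#...
#.###
..###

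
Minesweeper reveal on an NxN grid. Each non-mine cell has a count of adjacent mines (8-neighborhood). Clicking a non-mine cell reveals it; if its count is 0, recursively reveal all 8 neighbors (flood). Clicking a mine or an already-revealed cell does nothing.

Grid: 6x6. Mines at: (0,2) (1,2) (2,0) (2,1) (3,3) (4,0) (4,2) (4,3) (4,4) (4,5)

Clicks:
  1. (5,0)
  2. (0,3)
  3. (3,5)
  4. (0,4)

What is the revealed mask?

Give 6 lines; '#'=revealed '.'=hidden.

Answer: ...###
...###
...###
....##
......
#.....

Derivation:
Click 1 (5,0) count=1: revealed 1 new [(5,0)] -> total=1
Click 2 (0,3) count=2: revealed 1 new [(0,3)] -> total=2
Click 3 (3,5) count=2: revealed 1 new [(3,5)] -> total=3
Click 4 (0,4) count=0: revealed 9 new [(0,4) (0,5) (1,3) (1,4) (1,5) (2,3) (2,4) (2,5) (3,4)] -> total=12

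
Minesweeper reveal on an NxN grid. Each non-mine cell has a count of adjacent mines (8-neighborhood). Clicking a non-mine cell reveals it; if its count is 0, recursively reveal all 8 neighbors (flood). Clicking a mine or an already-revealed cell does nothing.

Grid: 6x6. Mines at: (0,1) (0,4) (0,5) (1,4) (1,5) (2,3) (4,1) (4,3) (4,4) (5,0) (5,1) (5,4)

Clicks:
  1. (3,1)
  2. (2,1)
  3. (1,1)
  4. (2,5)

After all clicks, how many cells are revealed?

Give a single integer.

Click 1 (3,1) count=1: revealed 1 new [(3,1)] -> total=1
Click 2 (2,1) count=0: revealed 8 new [(1,0) (1,1) (1,2) (2,0) (2,1) (2,2) (3,0) (3,2)] -> total=9
Click 3 (1,1) count=1: revealed 0 new [(none)] -> total=9
Click 4 (2,5) count=2: revealed 1 new [(2,5)] -> total=10

Answer: 10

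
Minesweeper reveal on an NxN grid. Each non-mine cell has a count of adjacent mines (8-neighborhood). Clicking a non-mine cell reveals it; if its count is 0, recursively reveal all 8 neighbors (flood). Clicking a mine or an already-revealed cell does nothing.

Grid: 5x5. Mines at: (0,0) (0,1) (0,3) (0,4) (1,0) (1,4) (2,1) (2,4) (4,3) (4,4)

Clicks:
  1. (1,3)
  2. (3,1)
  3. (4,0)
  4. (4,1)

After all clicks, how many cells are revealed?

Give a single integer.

Answer: 7

Derivation:
Click 1 (1,3) count=4: revealed 1 new [(1,3)] -> total=1
Click 2 (3,1) count=1: revealed 1 new [(3,1)] -> total=2
Click 3 (4,0) count=0: revealed 5 new [(3,0) (3,2) (4,0) (4,1) (4,2)] -> total=7
Click 4 (4,1) count=0: revealed 0 new [(none)] -> total=7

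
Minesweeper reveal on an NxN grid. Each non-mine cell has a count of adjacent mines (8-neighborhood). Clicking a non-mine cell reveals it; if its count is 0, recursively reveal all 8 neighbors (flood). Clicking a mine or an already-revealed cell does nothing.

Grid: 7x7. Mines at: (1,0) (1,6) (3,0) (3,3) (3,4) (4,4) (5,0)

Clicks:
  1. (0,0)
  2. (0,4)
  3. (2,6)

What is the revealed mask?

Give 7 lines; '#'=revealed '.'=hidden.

Click 1 (0,0) count=1: revealed 1 new [(0,0)] -> total=1
Click 2 (0,4) count=0: revealed 15 new [(0,1) (0,2) (0,3) (0,4) (0,5) (1,1) (1,2) (1,3) (1,4) (1,5) (2,1) (2,2) (2,3) (2,4) (2,5)] -> total=16
Click 3 (2,6) count=1: revealed 1 new [(2,6)] -> total=17

Answer: ######.
.#####.
.######
.......
.......
.......
.......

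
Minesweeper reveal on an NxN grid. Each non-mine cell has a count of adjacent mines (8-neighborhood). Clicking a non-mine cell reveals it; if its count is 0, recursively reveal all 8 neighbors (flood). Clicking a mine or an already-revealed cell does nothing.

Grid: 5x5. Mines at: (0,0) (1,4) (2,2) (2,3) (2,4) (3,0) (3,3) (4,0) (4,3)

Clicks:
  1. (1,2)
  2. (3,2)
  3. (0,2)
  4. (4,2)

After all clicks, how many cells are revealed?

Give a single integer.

Answer: 8

Derivation:
Click 1 (1,2) count=2: revealed 1 new [(1,2)] -> total=1
Click 2 (3,2) count=4: revealed 1 new [(3,2)] -> total=2
Click 3 (0,2) count=0: revealed 5 new [(0,1) (0,2) (0,3) (1,1) (1,3)] -> total=7
Click 4 (4,2) count=2: revealed 1 new [(4,2)] -> total=8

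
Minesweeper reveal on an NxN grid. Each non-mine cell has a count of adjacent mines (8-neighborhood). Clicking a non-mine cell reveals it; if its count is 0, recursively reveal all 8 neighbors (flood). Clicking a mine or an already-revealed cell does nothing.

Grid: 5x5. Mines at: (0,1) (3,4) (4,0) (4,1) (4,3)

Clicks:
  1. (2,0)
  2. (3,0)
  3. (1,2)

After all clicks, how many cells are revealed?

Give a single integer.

Click 1 (2,0) count=0: revealed 17 new [(0,2) (0,3) (0,4) (1,0) (1,1) (1,2) (1,3) (1,4) (2,0) (2,1) (2,2) (2,3) (2,4) (3,0) (3,1) (3,2) (3,3)] -> total=17
Click 2 (3,0) count=2: revealed 0 new [(none)] -> total=17
Click 3 (1,2) count=1: revealed 0 new [(none)] -> total=17

Answer: 17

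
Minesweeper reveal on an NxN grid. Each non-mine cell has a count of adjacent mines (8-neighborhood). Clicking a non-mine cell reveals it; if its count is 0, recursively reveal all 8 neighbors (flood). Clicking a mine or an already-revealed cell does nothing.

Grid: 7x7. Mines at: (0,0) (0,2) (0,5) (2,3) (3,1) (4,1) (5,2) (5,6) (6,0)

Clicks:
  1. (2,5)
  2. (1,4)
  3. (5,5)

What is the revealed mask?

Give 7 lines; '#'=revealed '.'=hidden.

Click 1 (2,5) count=0: revealed 20 new [(1,4) (1,5) (1,6) (2,4) (2,5) (2,6) (3,3) (3,4) (3,5) (3,6) (4,3) (4,4) (4,5) (4,6) (5,3) (5,4) (5,5) (6,3) (6,4) (6,5)] -> total=20
Click 2 (1,4) count=2: revealed 0 new [(none)] -> total=20
Click 3 (5,5) count=1: revealed 0 new [(none)] -> total=20

Answer: .......
....###
....###
...####
...####
...###.
...###.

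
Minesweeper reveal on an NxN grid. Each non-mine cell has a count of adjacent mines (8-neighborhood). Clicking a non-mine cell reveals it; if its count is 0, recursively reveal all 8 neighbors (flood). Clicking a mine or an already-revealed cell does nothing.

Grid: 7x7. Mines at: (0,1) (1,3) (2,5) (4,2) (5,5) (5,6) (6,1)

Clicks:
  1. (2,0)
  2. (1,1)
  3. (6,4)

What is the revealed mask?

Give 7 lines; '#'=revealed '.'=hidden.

Click 1 (2,0) count=0: revealed 13 new [(1,0) (1,1) (1,2) (2,0) (2,1) (2,2) (3,0) (3,1) (3,2) (4,0) (4,1) (5,0) (5,1)] -> total=13
Click 2 (1,1) count=1: revealed 0 new [(none)] -> total=13
Click 3 (6,4) count=1: revealed 1 new [(6,4)] -> total=14

Answer: .......
###....
###....
###....
##.....
##.....
....#..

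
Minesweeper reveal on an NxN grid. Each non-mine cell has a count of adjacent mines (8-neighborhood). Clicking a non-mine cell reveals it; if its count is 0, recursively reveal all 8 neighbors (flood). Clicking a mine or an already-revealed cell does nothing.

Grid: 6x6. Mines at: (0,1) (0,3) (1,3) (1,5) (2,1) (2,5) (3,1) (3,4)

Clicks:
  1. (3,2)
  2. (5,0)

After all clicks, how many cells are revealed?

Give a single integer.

Click 1 (3,2) count=2: revealed 1 new [(3,2)] -> total=1
Click 2 (5,0) count=0: revealed 12 new [(4,0) (4,1) (4,2) (4,3) (4,4) (4,5) (5,0) (5,1) (5,2) (5,3) (5,4) (5,5)] -> total=13

Answer: 13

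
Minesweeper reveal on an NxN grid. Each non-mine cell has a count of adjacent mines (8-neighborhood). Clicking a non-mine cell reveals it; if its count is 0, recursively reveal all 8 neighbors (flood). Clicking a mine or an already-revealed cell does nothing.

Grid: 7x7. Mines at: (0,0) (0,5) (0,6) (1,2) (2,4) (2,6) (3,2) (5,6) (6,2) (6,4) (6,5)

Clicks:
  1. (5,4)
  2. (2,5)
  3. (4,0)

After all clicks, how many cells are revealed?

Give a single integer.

Click 1 (5,4) count=2: revealed 1 new [(5,4)] -> total=1
Click 2 (2,5) count=2: revealed 1 new [(2,5)] -> total=2
Click 3 (4,0) count=0: revealed 12 new [(1,0) (1,1) (2,0) (2,1) (3,0) (3,1) (4,0) (4,1) (5,0) (5,1) (6,0) (6,1)] -> total=14

Answer: 14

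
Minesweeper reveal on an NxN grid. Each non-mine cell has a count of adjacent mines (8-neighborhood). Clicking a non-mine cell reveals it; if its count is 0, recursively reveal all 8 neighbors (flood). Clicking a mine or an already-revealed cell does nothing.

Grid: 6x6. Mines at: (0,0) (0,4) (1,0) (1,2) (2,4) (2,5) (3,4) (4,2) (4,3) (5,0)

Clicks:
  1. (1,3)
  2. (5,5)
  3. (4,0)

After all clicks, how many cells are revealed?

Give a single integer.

Answer: 6

Derivation:
Click 1 (1,3) count=3: revealed 1 new [(1,3)] -> total=1
Click 2 (5,5) count=0: revealed 4 new [(4,4) (4,5) (5,4) (5,5)] -> total=5
Click 3 (4,0) count=1: revealed 1 new [(4,0)] -> total=6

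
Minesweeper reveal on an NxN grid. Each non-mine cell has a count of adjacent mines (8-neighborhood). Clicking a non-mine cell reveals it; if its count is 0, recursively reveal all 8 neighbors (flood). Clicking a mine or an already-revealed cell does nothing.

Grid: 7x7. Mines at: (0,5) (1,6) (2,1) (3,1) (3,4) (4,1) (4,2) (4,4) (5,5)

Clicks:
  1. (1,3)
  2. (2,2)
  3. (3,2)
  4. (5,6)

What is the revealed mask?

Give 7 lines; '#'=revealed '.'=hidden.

Answer: #####..
#####..
..###..
..#....
.......
......#
.......

Derivation:
Click 1 (1,3) count=0: revealed 13 new [(0,0) (0,1) (0,2) (0,3) (0,4) (1,0) (1,1) (1,2) (1,3) (1,4) (2,2) (2,3) (2,4)] -> total=13
Click 2 (2,2) count=2: revealed 0 new [(none)] -> total=13
Click 3 (3,2) count=4: revealed 1 new [(3,2)] -> total=14
Click 4 (5,6) count=1: revealed 1 new [(5,6)] -> total=15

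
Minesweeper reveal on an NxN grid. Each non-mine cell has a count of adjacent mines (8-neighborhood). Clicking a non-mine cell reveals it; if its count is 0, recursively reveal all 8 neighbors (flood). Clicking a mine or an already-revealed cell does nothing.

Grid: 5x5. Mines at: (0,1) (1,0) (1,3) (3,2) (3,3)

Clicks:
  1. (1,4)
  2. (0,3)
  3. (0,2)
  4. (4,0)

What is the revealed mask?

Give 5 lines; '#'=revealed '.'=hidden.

Answer: ..##.
....#
##...
##...
##...

Derivation:
Click 1 (1,4) count=1: revealed 1 new [(1,4)] -> total=1
Click 2 (0,3) count=1: revealed 1 new [(0,3)] -> total=2
Click 3 (0,2) count=2: revealed 1 new [(0,2)] -> total=3
Click 4 (4,0) count=0: revealed 6 new [(2,0) (2,1) (3,0) (3,1) (4,0) (4,1)] -> total=9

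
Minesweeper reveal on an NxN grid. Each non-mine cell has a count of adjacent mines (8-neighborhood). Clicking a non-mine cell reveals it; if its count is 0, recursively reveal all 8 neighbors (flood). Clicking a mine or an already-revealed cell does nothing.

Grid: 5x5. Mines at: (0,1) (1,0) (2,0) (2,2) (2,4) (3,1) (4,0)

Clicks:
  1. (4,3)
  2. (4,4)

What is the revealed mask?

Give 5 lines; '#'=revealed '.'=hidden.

Click 1 (4,3) count=0: revealed 6 new [(3,2) (3,3) (3,4) (4,2) (4,3) (4,4)] -> total=6
Click 2 (4,4) count=0: revealed 0 new [(none)] -> total=6

Answer: .....
.....
.....
..###
..###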